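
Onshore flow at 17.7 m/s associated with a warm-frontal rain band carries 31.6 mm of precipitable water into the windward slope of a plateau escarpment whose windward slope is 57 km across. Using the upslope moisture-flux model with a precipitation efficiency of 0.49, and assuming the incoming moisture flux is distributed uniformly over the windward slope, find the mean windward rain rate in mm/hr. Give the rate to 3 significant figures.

R ≈ 17.3 mm/hr

Incoming column moisture flux per unit ridge length: F = V × PW = 17.7 × 31.6 = 559.32 mm·m/s.
Spread over the 57 km slope with efficiency ε = 0.49: R = ε·F/W = 0.49 × 559.32 / 57000 m = 4.808e-03 mm/s.
R = 4.808e-03 × 3600 = 17.3 mm/hr.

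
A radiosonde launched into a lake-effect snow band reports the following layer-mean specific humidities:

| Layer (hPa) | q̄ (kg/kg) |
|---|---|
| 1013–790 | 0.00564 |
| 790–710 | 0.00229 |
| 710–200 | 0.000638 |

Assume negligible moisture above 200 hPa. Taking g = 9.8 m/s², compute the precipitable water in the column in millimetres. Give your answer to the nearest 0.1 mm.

PW ≈ 18.0 mm

Precipitable water is the column-integrated vapour mass per unit area: PW = (1/g) Σ q̄ Δp, with q in kg/kg and Δp in Pa (1 kg/m² of water = 1 mm).
Layer 1013–790 hPa: Δp = 223 hPa = 22300 Pa, q̄ = 0.00564 kg/kg → 0.00564 × 22300 / 9.8 = 12.83 mm
Layer 790–710 hPa: Δp = 80 hPa = 8000 Pa, q̄ = 0.00229 kg/kg → 0.00229 × 8000 / 9.8 = 1.87 mm
Layer 710–200 hPa: Δp = 510 hPa = 51000 Pa, q̄ = 0.000638 kg/kg → 0.000638 × 51000 / 9.8 = 3.32 mm
PW = 12.83 + 1.87 + 3.32 = 18.02 ≈ 18.0 mm.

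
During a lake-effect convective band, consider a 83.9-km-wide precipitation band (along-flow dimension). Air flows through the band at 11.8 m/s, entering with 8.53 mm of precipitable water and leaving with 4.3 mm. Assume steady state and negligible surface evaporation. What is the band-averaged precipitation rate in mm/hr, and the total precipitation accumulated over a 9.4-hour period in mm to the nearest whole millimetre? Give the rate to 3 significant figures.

Column moisture flux per unit crosswind length is F = V × PW.
Inflow: F_in = 11.8 × 8.53 = 100.654 mm·m/s
Outflow: F_out = 11.8 × 4.3 = 50.74 mm·m/s
Steady-state rate R = (F_in − F_out)/L = (100.654 − 50.74) / 83900 m = 5.949e-04 mm/s.
R = 5.949e-04 × 3600 = 2.14 mm/hr.
Over 9.4 h: total = 2.14 × 9.4 = 20.116 ≈ 20 mm.

R ≈ 2.14 mm/hr; total ≈ 20 mm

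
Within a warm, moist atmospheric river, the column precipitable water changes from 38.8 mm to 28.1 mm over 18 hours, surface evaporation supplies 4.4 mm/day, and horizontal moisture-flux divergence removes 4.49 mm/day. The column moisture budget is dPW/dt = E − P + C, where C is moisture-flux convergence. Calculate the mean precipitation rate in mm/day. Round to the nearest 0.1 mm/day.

P ≈ 14.2 mm/day

dPW/dt = (28.1 − 38.8) mm / (18/24 day) = -14.267 mm/day.
P = E + C − dPW/dt = 4.4 + (-4.49) − (-14.267) = 14.2 mm/day.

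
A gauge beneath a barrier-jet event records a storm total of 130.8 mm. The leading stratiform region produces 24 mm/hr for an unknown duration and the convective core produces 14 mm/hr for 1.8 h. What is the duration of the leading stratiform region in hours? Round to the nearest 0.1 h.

Known phases: 14 × 1.8 = 25.2 mm.
Remaining depth = 130.8 − 25.2 = 105.6 mm.
Duration = 105.6 / 24 = 4.4 h.

duration ≈ 4.4 h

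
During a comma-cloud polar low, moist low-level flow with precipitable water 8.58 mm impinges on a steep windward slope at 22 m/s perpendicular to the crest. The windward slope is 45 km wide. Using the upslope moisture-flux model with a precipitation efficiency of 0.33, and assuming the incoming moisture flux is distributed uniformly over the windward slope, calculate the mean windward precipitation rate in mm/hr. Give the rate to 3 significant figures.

Incoming column moisture flux per unit ridge length: F = V × PW = 22 × 8.58 = 188.76 mm·m/s.
Spread over the 45 km slope with efficiency ε = 0.33: R = ε·F/W = 0.33 × 188.76 / 45000 m = 1.384e-03 mm/s.
R = 1.384e-03 × 3600 = 4.98 mm/hr.

R ≈ 4.98 mm/hr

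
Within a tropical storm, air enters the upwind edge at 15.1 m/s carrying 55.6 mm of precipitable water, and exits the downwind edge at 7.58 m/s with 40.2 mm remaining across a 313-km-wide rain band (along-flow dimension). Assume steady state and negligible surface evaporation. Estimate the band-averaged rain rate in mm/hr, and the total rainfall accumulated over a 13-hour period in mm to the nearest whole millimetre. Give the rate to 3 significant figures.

R ≈ 6.15 mm/hr; total ≈ 80 mm

Column moisture flux per unit crosswind length is F = V × PW.
Inflow: F_in = 15.1 × 55.6 = 839.56 mm·m/s
Outflow: F_out = 7.58 × 40.2 = 304.716 mm·m/s
Steady-state rate R = (F_in − F_out)/L = (839.56 − 304.716) / 313000 m = 1.709e-03 mm/s.
R = 1.709e-03 × 3600 = 6.15 mm/hr.
Over 13 h: total = 6.15 × 13 = 79.95 ≈ 80 mm.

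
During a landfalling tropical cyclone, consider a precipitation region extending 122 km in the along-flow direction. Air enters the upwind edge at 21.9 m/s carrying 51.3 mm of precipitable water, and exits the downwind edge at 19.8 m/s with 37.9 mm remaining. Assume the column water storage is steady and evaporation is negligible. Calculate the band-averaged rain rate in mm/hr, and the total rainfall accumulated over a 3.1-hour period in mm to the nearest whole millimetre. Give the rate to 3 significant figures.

R ≈ 11.0 mm/hr; total ≈ 34 mm

Column moisture flux per unit crosswind length is F = V × PW.
Inflow: F_in = 21.9 × 51.3 = 1123.47 mm·m/s
Outflow: F_out = 19.8 × 37.9 = 750.42 mm·m/s
Steady-state rate R = (F_in − F_out)/L = (1123.47 − 750.42) / 122000 m = 3.058e-03 mm/s.
R = 3.058e-03 × 3600 = 11.0 mm/hr.
Over 3.1 h: total = 11.0 × 3.1 = 34.1 ≈ 34 mm.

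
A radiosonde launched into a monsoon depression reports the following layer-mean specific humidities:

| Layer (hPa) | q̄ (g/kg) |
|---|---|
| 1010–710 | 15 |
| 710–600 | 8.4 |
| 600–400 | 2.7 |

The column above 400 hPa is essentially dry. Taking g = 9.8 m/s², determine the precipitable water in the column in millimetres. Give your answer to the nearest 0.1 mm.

Precipitable water is the column-integrated vapour mass per unit area: PW = (1/g) Σ q̄ Δp, with q in kg/kg and Δp in Pa (1 kg/m² of water = 1 mm).
Layer 1010–710 hPa: Δp = 300 hPa = 30000 Pa, q̄ = 0.015 kg/kg → 0.015 × 30000 / 9.8 = 45.92 mm
Layer 710–600 hPa: Δp = 110 hPa = 11000 Pa, q̄ = 0.0084 kg/kg → 0.0084 × 11000 / 9.8 = 9.43 mm
Layer 600–400 hPa: Δp = 200 hPa = 20000 Pa, q̄ = 0.0027 kg/kg → 0.0027 × 20000 / 9.8 = 5.51 mm
PW = 45.92 + 9.43 + 5.51 = 60.86 ≈ 60.9 mm.

PW ≈ 60.9 mm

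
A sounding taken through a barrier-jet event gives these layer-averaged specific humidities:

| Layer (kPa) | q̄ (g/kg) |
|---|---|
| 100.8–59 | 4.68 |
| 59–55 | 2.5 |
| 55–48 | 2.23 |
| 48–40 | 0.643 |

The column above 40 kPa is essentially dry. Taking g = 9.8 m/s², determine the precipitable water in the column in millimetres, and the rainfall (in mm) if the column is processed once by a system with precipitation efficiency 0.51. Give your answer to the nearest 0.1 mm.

PW ≈ 23.1 mm; rainfall ≈ 11.8 mm

Precipitable water is the column-integrated vapour mass per unit area: PW = (1/g) Σ q̄ Δp, with q in kg/kg and Δp in Pa (1 kg/m² of water = 1 mm).
Layer 100.8–59 kPa: Δp = 418 hPa = 41800 Pa, q̄ = 0.00468 kg/kg → 0.00468 × 41800 / 9.8 = 19.96 mm
Layer 59–55 kPa: Δp = 40 hPa = 4000 Pa, q̄ = 0.0025 kg/kg → 0.0025 × 4000 / 9.8 = 1.02 mm
Layer 55–48 kPa: Δp = 70 hPa = 7000 Pa, q̄ = 0.00223 kg/kg → 0.00223 × 7000 / 9.8 = 1.59 mm
Layer 48–40 kPa: Δp = 80 hPa = 8000 Pa, q̄ = 0.000643 kg/kg → 0.000643 × 8000 / 9.8 = 0.52 mm
PW = 19.96 + 1.02 + 1.59 + 0.52 = 23.09 ≈ 23.1 mm.
Rainfall = ε × PW = 0.51 × 23.1 = 11.8 mm.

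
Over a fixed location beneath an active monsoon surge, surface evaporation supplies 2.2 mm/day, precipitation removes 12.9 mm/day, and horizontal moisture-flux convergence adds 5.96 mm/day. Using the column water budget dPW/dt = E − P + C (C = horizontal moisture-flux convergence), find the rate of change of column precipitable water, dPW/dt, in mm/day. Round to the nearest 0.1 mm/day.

dPW/dt ≈ -4.7 mm/day

dPW/dt = E − P + C = 2.2 − 12.9 + (5.96) = -4.7 mm/day.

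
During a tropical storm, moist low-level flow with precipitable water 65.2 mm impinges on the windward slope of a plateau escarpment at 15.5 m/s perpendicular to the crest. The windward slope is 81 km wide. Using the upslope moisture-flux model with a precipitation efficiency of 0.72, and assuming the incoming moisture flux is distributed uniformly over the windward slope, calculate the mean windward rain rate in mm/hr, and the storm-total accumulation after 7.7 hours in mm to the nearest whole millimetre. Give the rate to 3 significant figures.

Incoming column moisture flux per unit ridge length: F = V × PW = 15.5 × 65.2 = 1010.6 mm·m/s.
Spread over the 81 km slope with efficiency ε = 0.72: R = ε·F/W = 0.72 × 1010.6 / 81000 m = 8.983e-03 mm/s.
R = 8.983e-03 × 3600 = 32.3 mm/hr.
Over 7.7 h: total = 32.3 × 7.7 = 248.71 ≈ 249 mm.

R ≈ 32.3 mm/hr; total ≈ 249 mm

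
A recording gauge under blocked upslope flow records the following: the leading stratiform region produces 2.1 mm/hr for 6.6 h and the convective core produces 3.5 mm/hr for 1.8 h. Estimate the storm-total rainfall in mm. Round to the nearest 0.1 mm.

Total = Σ Rᵢ Δtᵢ = 2.1 × 6.6 + 3.5 × 1.8
      = 13.86 + 6.3 = 20.2 mm.

total ≈ 20.2 mm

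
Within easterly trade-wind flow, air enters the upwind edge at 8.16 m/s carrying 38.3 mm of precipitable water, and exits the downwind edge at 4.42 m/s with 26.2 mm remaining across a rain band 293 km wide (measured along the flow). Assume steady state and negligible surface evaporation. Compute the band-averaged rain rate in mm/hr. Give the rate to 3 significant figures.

Column moisture flux per unit crosswind length is F = V × PW.
Inflow: F_in = 8.16 × 38.3 = 312.528 mm·m/s
Outflow: F_out = 4.42 × 26.2 = 115.804 mm·m/s
Steady-state rate R = (F_in − F_out)/L = (312.528 − 115.804) / 293000 m = 6.714e-04 mm/s.
R = 6.714e-04 × 3600 = 2.42 mm/hr.

R ≈ 2.42 mm/hr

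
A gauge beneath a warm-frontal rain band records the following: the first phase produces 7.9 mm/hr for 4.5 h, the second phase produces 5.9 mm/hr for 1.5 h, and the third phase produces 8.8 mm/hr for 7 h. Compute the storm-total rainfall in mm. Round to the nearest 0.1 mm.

total ≈ 106.0 mm

Total = Σ Rᵢ Δtᵢ = 7.9 × 4.5 + 5.9 × 1.5 + 8.8 × 7
      = 35.55 + 8.85 + 61.6 = 106.0 mm.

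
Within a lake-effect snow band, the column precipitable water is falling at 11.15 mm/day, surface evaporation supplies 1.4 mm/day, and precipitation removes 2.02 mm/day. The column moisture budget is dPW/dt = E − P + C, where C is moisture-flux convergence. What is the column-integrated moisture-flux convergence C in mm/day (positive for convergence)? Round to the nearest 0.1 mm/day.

dPW/dt = -11.15 mm/day.
C = dPW/dt − E + P = (-11.15) − 1.4 + 2.02 = -10.5 mm/day.

C ≈ -10.5 mm/day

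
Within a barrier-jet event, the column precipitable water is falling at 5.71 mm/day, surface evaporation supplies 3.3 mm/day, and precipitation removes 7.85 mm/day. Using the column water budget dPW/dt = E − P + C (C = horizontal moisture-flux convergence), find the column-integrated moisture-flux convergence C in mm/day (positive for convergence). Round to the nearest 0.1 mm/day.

C ≈ -1.2 mm/day

dPW/dt = -5.71 mm/day.
C = dPW/dt − E + P = (-5.71) − 3.3 + 7.85 = -1.2 mm/day.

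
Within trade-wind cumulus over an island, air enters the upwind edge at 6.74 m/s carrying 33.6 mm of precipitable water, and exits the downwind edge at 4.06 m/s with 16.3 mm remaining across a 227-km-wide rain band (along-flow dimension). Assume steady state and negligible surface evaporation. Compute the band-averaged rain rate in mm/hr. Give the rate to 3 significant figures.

Column moisture flux per unit crosswind length is F = V × PW.
Inflow: F_in = 6.74 × 33.6 = 226.464 mm·m/s
Outflow: F_out = 4.06 × 16.3 = 66.178 mm·m/s
Steady-state rate R = (F_in − F_out)/L = (226.464 − 66.178) / 227000 m = 7.061e-04 mm/s.
R = 7.061e-04 × 3600 = 2.54 mm/hr.

R ≈ 2.54 mm/hr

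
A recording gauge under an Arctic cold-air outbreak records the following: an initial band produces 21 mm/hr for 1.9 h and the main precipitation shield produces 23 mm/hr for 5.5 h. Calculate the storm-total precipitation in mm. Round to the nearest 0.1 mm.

Total = Σ Rᵢ Δtᵢ = 21 × 1.9 + 23 × 5.5
      = 39.9 + 126.5 = 166.4 mm.

total ≈ 166.4 mm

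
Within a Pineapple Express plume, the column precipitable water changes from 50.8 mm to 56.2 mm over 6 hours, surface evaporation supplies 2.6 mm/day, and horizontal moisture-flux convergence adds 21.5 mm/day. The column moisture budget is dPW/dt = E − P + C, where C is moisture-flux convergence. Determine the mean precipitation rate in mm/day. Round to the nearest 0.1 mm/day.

dPW/dt = (56.2 − 50.8) mm / (6/24 day) = +21.600 mm/day.
P = E + C − dPW/dt = 2.6 + (21.5) − (+21.600) = 2.5 mm/day.

P ≈ 2.5 mm/day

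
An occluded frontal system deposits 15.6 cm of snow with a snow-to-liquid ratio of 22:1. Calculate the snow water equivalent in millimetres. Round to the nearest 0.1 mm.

SWE ≈ 7.1 mm

SWE = snow depth / ratio = 15.6 cm / 22 = 0.709 cm = 7.1 mm.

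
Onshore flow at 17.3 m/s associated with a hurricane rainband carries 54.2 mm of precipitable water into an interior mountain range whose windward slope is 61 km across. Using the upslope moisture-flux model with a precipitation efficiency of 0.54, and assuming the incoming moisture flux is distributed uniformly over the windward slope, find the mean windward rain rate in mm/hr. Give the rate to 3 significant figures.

R ≈ 29.9 mm/hr

Incoming column moisture flux per unit ridge length: F = V × PW = 17.3 × 54.2 = 937.66 mm·m/s.
Spread over the 61 km slope with efficiency ε = 0.54: R = ε·F/W = 0.54 × 937.66 / 61000 m = 8.301e-03 mm/s.
R = 8.301e-03 × 3600 = 29.9 mm/hr.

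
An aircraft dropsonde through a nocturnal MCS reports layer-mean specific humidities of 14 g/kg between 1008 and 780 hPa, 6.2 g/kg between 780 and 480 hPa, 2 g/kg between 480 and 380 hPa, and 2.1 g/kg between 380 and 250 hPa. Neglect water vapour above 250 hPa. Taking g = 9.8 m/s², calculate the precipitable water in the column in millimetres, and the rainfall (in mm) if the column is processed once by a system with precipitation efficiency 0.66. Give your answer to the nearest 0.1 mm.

PW ≈ 56.4 mm; rainfall ≈ 37.2 mm

Precipitable water is the column-integrated vapour mass per unit area: PW = (1/g) Σ q̄ Δp, with q in kg/kg and Δp in Pa (1 kg/m² of water = 1 mm).
Layer 1008–780 hPa: Δp = 228 hPa = 22800 Pa, q̄ = 0.014 kg/kg → 0.014 × 22800 / 9.8 = 32.57 mm
Layer 780–480 hPa: Δp = 300 hPa = 30000 Pa, q̄ = 0.0062 kg/kg → 0.0062 × 30000 / 9.8 = 18.98 mm
Layer 480–380 hPa: Δp = 100 hPa = 10000 Pa, q̄ = 0.002 kg/kg → 0.002 × 10000 / 9.8 = 2.04 mm
Layer 380–250 hPa: Δp = 130 hPa = 13000 Pa, q̄ = 0.0021 kg/kg → 0.0021 × 13000 / 9.8 = 2.79 mm
PW = 32.57 + 18.98 + 2.04 + 2.79 = 56.38 ≈ 56.4 mm.
Rainfall = ε × PW = 0.66 × 56.4 = 37.2 mm.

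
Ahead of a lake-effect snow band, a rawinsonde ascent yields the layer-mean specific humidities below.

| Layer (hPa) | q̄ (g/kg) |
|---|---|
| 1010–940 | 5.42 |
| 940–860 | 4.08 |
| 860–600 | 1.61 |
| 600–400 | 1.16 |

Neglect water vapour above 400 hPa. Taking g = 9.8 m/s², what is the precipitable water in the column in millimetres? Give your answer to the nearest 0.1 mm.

PW ≈ 13.8 mm

Precipitable water is the column-integrated vapour mass per unit area: PW = (1/g) Σ q̄ Δp, with q in kg/kg and Δp in Pa (1 kg/m² of water = 1 mm).
Layer 1010–940 hPa: Δp = 70 hPa = 7000 Pa, q̄ = 0.00542 kg/kg → 0.00542 × 7000 / 9.8 = 3.87 mm
Layer 940–860 hPa: Δp = 80 hPa = 8000 Pa, q̄ = 0.00408 kg/kg → 0.00408 × 8000 / 9.8 = 3.33 mm
Layer 860–600 hPa: Δp = 260 hPa = 26000 Pa, q̄ = 0.00161 kg/kg → 0.00161 × 26000 / 9.8 = 4.27 mm
Layer 600–400 hPa: Δp = 200 hPa = 20000 Pa, q̄ = 0.00116 kg/kg → 0.00116 × 20000 / 9.8 = 2.37 mm
PW = 3.87 + 3.33 + 4.27 + 2.37 = 13.84 ≈ 13.8 mm.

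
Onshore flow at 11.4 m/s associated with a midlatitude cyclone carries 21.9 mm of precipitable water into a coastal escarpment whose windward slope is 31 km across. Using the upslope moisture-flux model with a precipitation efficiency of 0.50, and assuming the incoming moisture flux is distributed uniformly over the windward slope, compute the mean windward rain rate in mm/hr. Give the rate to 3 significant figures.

R ≈ 14.5 mm/hr

Incoming column moisture flux per unit ridge length: F = V × PW = 11.4 × 21.9 = 249.66 mm·m/s.
Spread over the 31 km slope with efficiency ε = 0.50: R = ε·F/W = 0.50 × 249.66 / 31000 m = 4.027e-03 mm/s.
R = 4.027e-03 × 3600 = 14.5 mm/hr.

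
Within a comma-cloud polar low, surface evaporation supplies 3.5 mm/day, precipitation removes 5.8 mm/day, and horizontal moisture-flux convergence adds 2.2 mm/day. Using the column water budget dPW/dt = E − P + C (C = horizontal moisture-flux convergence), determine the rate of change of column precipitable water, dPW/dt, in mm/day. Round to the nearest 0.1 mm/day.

dPW/dt ≈ -0.1 mm/day

dPW/dt = E − P + C = 3.5 − 5.8 + (2.2) = -0.1 mm/day.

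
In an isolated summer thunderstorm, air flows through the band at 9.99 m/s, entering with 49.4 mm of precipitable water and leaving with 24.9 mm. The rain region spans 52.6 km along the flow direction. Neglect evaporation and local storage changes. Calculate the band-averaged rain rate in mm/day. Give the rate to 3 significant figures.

Column moisture flux per unit crosswind length is F = V × PW.
Inflow: F_in = 9.99 × 49.4 = 493.506 mm·m/s
Outflow: F_out = 9.99 × 24.9 = 248.751 mm·m/s
Steady-state rate R = (F_in − F_out)/L = (493.506 − 248.751) / 52600 m = 4.653e-03 mm/s.
R = 4.653e-03 × 3600 × 24 = 402 mm/day.

R ≈ 402 mm/day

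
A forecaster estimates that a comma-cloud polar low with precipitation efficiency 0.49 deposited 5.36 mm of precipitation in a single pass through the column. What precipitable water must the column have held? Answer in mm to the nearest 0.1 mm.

PW = precipitation / ε = 5.36 / 0.49 = 10.9 mm.

PW ≈ 10.9 mm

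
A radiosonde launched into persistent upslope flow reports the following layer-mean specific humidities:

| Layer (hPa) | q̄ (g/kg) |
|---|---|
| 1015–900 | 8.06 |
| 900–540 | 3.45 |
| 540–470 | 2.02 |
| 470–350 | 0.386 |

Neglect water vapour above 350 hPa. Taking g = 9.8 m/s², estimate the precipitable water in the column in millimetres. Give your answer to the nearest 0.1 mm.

PW ≈ 24.0 mm

Precipitable water is the column-integrated vapour mass per unit area: PW = (1/g) Σ q̄ Δp, with q in kg/kg and Δp in Pa (1 kg/m² of water = 1 mm).
Layer 1015–900 hPa: Δp = 115 hPa = 11500 Pa, q̄ = 0.00806 kg/kg → 0.00806 × 11500 / 9.8 = 9.46 mm
Layer 900–540 hPa: Δp = 360 hPa = 36000 Pa, q̄ = 0.00345 kg/kg → 0.00345 × 36000 / 9.8 = 12.67 mm
Layer 540–470 hPa: Δp = 70 hPa = 7000 Pa, q̄ = 0.00202 kg/kg → 0.00202 × 7000 / 9.8 = 1.44 mm
Layer 470–350 hPa: Δp = 120 hPa = 12000 Pa, q̄ = 0.000386 kg/kg → 0.000386 × 12000 / 9.8 = 0.47 mm
PW = 9.46 + 12.67 + 1.44 + 0.47 = 24.04 ≈ 24.0 mm.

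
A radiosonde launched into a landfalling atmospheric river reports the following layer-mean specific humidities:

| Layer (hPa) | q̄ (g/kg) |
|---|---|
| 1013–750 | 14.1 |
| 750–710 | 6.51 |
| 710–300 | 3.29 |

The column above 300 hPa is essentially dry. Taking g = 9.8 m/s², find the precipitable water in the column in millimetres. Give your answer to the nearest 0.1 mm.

PW ≈ 54.3 mm

Precipitable water is the column-integrated vapour mass per unit area: PW = (1/g) Σ q̄ Δp, with q in kg/kg and Δp in Pa (1 kg/m² of water = 1 mm).
Layer 1013–750 hPa: Δp = 263 hPa = 26300 Pa, q̄ = 0.0141 kg/kg → 0.0141 × 26300 / 9.8 = 37.84 mm
Layer 750–710 hPa: Δp = 40 hPa = 4000 Pa, q̄ = 0.00651 kg/kg → 0.00651 × 4000 / 9.8 = 2.66 mm
Layer 710–300 hPa: Δp = 410 hPa = 41000 Pa, q̄ = 0.00329 kg/kg → 0.00329 × 41000 / 9.8 = 13.76 mm
PW = 37.84 + 2.66 + 13.76 = 54.26 ≈ 54.3 mm.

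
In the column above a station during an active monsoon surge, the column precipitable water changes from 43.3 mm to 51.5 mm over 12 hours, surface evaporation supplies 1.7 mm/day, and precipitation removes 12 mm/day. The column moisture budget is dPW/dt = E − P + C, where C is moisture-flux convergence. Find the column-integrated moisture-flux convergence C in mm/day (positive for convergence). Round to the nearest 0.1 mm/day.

dPW/dt = (51.5 − 43.3) mm / (12/24 day) = +16.400 mm/day.
C = dPW/dt − E + P = (+16.400) − 1.7 + 12 = 26.7 mm/day.

C ≈ 26.7 mm/day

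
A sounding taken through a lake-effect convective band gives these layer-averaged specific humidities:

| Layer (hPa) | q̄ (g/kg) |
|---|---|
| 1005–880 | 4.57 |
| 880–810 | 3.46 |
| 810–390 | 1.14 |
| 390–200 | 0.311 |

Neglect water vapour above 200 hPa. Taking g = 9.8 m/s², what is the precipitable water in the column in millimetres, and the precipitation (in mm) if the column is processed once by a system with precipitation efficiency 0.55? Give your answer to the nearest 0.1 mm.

Precipitable water is the column-integrated vapour mass per unit area: PW = (1/g) Σ q̄ Δp, with q in kg/kg and Δp in Pa (1 kg/m² of water = 1 mm).
Layer 1005–880 hPa: Δp = 125 hPa = 12500 Pa, q̄ = 0.00457 kg/kg → 0.00457 × 12500 / 9.8 = 5.83 mm
Layer 880–810 hPa: Δp = 70 hPa = 7000 Pa, q̄ = 0.00346 kg/kg → 0.00346 × 7000 / 9.8 = 2.47 mm
Layer 810–390 hPa: Δp = 420 hPa = 42000 Pa, q̄ = 0.00114 kg/kg → 0.00114 × 42000 / 9.8 = 4.89 mm
Layer 390–200 hPa: Δp = 190 hPa = 19000 Pa, q̄ = 0.000311 kg/kg → 0.000311 × 19000 / 9.8 = 0.60 mm
PW = 5.83 + 2.47 + 4.89 + 0.60 = 13.79 ≈ 13.8 mm.
Precipitation = ε × PW = 0.55 × 13.8 = 7.6 mm.

PW ≈ 13.8 mm; precipitation ≈ 7.6 mm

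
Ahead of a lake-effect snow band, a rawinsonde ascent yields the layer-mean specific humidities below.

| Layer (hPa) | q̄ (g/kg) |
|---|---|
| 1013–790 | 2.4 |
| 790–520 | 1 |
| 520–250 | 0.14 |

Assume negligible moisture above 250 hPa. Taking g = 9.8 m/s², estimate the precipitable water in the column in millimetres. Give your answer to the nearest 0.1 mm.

PW ≈ 8.6 mm

Precipitable water is the column-integrated vapour mass per unit area: PW = (1/g) Σ q̄ Δp, with q in kg/kg and Δp in Pa (1 kg/m² of water = 1 mm).
Layer 1013–790 hPa: Δp = 223 hPa = 22300 Pa, q̄ = 0.0024 kg/kg → 0.0024 × 22300 / 9.8 = 5.46 mm
Layer 790–520 hPa: Δp = 270 hPa = 27000 Pa, q̄ = 0.001 kg/kg → 0.001 × 27000 / 9.8 = 2.76 mm
Layer 520–250 hPa: Δp = 270 hPa = 27000 Pa, q̄ = 0.00014 kg/kg → 0.00014 × 27000 / 9.8 = 0.39 mm
PW = 5.46 + 2.76 + 0.39 = 8.61 ≈ 8.6 mm.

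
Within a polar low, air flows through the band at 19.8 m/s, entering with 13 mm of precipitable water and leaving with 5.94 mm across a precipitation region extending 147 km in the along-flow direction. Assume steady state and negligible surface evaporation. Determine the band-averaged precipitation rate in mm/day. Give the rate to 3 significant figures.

Column moisture flux per unit crosswind length is F = V × PW.
Inflow: F_in = 19.8 × 13 = 257.4 mm·m/s
Outflow: F_out = 19.8 × 5.94 = 117.612 mm·m/s
Steady-state rate R = (F_in − F_out)/L = (257.4 − 117.612) / 147000 m = 9.509e-04 mm/s.
R = 9.509e-04 × 3600 × 24 = 82.2 mm/day.

R ≈ 82.2 mm/day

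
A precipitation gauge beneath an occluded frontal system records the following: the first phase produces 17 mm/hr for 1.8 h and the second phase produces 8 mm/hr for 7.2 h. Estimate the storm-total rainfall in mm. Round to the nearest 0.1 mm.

Total = Σ Rᵢ Δtᵢ = 17 × 1.8 + 8 × 7.2
      = 30.6 + 57.6 = 88.2 mm.

total ≈ 88.2 mm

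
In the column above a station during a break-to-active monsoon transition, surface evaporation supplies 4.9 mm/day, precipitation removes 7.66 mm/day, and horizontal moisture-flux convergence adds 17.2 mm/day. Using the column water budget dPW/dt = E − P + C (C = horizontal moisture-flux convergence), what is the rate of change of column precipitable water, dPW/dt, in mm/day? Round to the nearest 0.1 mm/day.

dPW/dt = E − P + C = 4.9 − 7.66 + (17.2) = 14.4 mm/day.

dPW/dt ≈ 14.4 mm/day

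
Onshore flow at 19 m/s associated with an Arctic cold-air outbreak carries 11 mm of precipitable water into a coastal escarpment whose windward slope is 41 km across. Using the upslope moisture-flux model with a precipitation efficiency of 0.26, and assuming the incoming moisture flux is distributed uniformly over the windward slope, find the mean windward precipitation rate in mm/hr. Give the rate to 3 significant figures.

R ≈ 4.77 mm/hr

Incoming column moisture flux per unit ridge length: F = V × PW = 19 × 11 = 209 mm·m/s.
Spread over the 41 km slope with efficiency ε = 0.26: R = ε·F/W = 0.26 × 209 / 41000 m = 1.325e-03 mm/s.
R = 1.325e-03 × 3600 = 4.77 mm/hr.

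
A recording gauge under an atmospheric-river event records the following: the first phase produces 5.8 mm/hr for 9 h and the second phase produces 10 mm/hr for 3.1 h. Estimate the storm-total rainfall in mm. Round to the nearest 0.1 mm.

Total = Σ Rᵢ Δtᵢ = 5.8 × 9 + 10 × 3.1
      = 52.2 + 31 = 83.2 mm.

total ≈ 83.2 mm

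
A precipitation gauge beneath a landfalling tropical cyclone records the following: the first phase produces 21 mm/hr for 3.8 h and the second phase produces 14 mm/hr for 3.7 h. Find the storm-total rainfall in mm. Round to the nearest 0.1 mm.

total ≈ 131.6 mm

Total = Σ Rᵢ Δtᵢ = 21 × 3.8 + 14 × 3.7
      = 79.8 + 51.8 = 131.6 mm.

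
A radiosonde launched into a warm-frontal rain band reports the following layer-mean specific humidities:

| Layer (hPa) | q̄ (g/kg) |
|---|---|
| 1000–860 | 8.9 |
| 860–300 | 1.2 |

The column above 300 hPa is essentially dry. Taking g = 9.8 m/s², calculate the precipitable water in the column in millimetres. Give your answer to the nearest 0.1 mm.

PW ≈ 19.6 mm

Precipitable water is the column-integrated vapour mass per unit area: PW = (1/g) Σ q̄ Δp, with q in kg/kg and Δp in Pa (1 kg/m² of water = 1 mm).
Layer 1000–860 hPa: Δp = 140 hPa = 14000 Pa, q̄ = 0.0089 kg/kg → 0.0089 × 14000 / 9.8 = 12.71 mm
Layer 860–300 hPa: Δp = 560 hPa = 56000 Pa, q̄ = 0.0012 kg/kg → 0.0012 × 56000 / 9.8 = 6.86 mm
PW = 12.71 + 6.86 = 19.57 ≈ 19.6 mm.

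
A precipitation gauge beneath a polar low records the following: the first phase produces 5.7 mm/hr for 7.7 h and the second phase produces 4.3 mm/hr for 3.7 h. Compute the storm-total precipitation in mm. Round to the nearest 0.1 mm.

total ≈ 59.8 mm

Total = Σ Rᵢ Δtᵢ = 5.7 × 7.7 + 4.3 × 3.7
      = 43.89 + 15.91 = 59.8 mm.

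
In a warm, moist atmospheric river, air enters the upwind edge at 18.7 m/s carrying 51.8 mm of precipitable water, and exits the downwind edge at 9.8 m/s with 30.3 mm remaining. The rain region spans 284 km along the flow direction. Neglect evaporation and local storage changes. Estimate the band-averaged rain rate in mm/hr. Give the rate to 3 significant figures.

R ≈ 8.51 mm/hr

Column moisture flux per unit crosswind length is F = V × PW.
Inflow: F_in = 18.7 × 51.8 = 968.66 mm·m/s
Outflow: F_out = 9.8 × 30.3 = 296.94 mm·m/s
Steady-state rate R = (F_in − F_out)/L = (968.66 − 296.94) / 284000 m = 2.365e-03 mm/s.
R = 2.365e-03 × 3600 = 8.51 mm/hr.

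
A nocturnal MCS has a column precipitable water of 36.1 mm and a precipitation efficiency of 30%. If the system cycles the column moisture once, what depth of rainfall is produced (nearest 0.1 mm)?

rainfall ≈ 10.8 mm

Rainfall = ε × PW = 0.30 × 36.1 = 10.8 mm.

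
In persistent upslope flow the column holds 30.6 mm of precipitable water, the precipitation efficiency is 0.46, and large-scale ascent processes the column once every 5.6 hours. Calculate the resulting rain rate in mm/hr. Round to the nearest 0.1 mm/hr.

R ≈ 2.5 mm/hr

Each overturning extracts ε × PW = 0.46 × 30.6 = 14.076 mm.
Rate = ε·PW / τ = 14.076 / 5.6 h = 2.5 mm/hr.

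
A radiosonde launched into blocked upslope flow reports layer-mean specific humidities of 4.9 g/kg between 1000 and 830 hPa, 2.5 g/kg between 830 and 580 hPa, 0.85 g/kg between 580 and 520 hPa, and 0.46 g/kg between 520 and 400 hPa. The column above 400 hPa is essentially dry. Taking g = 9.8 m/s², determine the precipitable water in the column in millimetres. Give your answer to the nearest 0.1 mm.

Precipitable water is the column-integrated vapour mass per unit area: PW = (1/g) Σ q̄ Δp, with q in kg/kg and Δp in Pa (1 kg/m² of water = 1 mm).
Layer 1000–830 hPa: Δp = 170 hPa = 17000 Pa, q̄ = 0.0049 kg/kg → 0.0049 × 17000 / 9.8 = 8.50 mm
Layer 830–580 hPa: Δp = 250 hPa = 25000 Pa, q̄ = 0.0025 kg/kg → 0.0025 × 25000 / 9.8 = 6.38 mm
Layer 580–520 hPa: Δp = 60 hPa = 6000 Pa, q̄ = 0.00085 kg/kg → 0.00085 × 6000 / 9.8 = 0.52 mm
Layer 520–400 hPa: Δp = 120 hPa = 12000 Pa, q̄ = 0.00046 kg/kg → 0.00046 × 12000 / 9.8 = 0.56 mm
PW = 8.50 + 6.38 + 0.52 + 0.56 = 15.96 ≈ 16.0 mm.

PW ≈ 16.0 mm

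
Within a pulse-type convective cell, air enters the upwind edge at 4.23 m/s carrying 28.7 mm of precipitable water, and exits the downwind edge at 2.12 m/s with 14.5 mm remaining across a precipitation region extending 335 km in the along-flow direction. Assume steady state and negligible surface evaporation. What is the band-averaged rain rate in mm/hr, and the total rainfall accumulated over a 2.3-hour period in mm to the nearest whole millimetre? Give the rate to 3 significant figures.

R ≈ 0.974 mm/hr; total ≈ 2 mm

Column moisture flux per unit crosswind length is F = V × PW.
Inflow: F_in = 4.23 × 28.7 = 121.401 mm·m/s
Outflow: F_out = 2.12 × 14.5 = 30.74 mm·m/s
Steady-state rate R = (F_in − F_out)/L = (121.401 − 30.74) / 335000 m = 2.706e-04 mm/s.
R = 2.706e-04 × 3600 = 0.974 mm/hr.
Over 2.3 h: total = 0.974 × 2.3 = 2.2402 ≈ 2 mm.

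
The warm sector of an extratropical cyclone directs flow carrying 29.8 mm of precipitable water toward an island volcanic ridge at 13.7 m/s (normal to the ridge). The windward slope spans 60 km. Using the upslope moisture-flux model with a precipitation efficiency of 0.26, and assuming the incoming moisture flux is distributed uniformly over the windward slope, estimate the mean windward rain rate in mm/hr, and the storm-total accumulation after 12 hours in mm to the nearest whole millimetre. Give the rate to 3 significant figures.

R ≈ 6.37 mm/hr; total ≈ 76 mm

Incoming column moisture flux per unit ridge length: F = V × PW = 13.7 × 29.8 = 408.26 mm·m/s.
Spread over the 60 km slope with efficiency ε = 0.26: R = ε·F/W = 0.26 × 408.26 / 60000 m = 1.769e-03 mm/s.
R = 1.769e-03 × 3600 = 6.37 mm/hr.
Over 12 h: total = 6.37 × 12 = 76.44 ≈ 76 mm.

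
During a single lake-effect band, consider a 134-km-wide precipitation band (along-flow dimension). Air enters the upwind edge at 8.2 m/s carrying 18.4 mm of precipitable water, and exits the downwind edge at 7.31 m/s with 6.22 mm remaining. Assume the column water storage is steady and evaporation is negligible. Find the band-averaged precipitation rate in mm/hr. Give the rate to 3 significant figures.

Column moisture flux per unit crosswind length is F = V × PW.
Inflow: F_in = 8.2 × 18.4 = 150.88 mm·m/s
Outflow: F_out = 7.31 × 6.22 = 45.4682 mm·m/s
Steady-state rate R = (F_in − F_out)/L = (150.88 − 45.4682) / 134000 m = 7.867e-04 mm/s.
R = 7.867e-04 × 3600 = 2.83 mm/hr.

R ≈ 2.83 mm/hr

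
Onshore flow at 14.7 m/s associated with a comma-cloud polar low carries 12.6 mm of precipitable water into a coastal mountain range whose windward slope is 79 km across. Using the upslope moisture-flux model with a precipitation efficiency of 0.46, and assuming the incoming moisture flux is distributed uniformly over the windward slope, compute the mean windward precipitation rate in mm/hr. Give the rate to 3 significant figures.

Incoming column moisture flux per unit ridge length: F = V × PW = 14.7 × 12.6 = 185.22 mm·m/s.
Spread over the 79 km slope with efficiency ε = 0.46: R = ε·F/W = 0.46 × 185.22 / 79000 m = 1.078e-03 mm/s.
R = 1.078e-03 × 3600 = 3.88 mm/hr.

R ≈ 3.88 mm/hr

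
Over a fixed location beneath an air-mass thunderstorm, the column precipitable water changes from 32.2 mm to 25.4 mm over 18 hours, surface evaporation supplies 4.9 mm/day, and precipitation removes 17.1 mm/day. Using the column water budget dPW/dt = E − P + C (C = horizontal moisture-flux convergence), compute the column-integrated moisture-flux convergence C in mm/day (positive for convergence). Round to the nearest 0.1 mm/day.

C ≈ 3.1 mm/day

dPW/dt = (25.4 − 32.2) mm / (18/24 day) = -9.067 mm/day.
C = dPW/dt − E + P = (-9.067) − 4.9 + 17.1 = 3.1 mm/day.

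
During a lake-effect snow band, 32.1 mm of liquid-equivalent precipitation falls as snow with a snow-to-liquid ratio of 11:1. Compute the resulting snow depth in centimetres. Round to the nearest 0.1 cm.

snow depth ≈ 35.3 cm

Snow depth = liquid × ratio = 32.1 mm × 11 = 353.1 mm = 35.3 cm.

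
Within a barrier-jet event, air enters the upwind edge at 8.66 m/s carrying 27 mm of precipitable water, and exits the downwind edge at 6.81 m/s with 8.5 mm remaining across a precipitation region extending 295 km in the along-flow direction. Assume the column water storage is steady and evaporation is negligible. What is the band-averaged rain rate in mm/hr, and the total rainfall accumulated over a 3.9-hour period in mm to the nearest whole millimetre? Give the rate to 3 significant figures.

Column moisture flux per unit crosswind length is F = V × PW.
Inflow: F_in = 8.66 × 27 = 233.82 mm·m/s
Outflow: F_out = 6.81 × 8.5 = 57.885 mm·m/s
Steady-state rate R = (F_in − F_out)/L = (233.82 − 57.885) / 295000 m = 5.964e-04 mm/s.
R = 5.964e-04 × 3600 = 2.15 mm/hr.
Over 3.9 h: total = 2.15 × 3.9 = 8.385 ≈ 8 mm.

R ≈ 2.15 mm/hr; total ≈ 8 mm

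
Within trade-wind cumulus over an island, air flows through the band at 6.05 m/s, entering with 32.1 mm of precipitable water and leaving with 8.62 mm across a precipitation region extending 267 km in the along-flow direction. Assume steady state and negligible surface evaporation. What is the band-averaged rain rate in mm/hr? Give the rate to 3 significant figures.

R ≈ 1.92 mm/hr

Column moisture flux per unit crosswind length is F = V × PW.
Inflow: F_in = 6.05 × 32.1 = 194.205 mm·m/s
Outflow: F_out = 6.05 × 8.62 = 52.151 mm·m/s
Steady-state rate R = (F_in − F_out)/L = (194.205 − 52.151) / 267000 m = 5.320e-04 mm/s.
R = 5.320e-04 × 3600 = 1.92 mm/hr.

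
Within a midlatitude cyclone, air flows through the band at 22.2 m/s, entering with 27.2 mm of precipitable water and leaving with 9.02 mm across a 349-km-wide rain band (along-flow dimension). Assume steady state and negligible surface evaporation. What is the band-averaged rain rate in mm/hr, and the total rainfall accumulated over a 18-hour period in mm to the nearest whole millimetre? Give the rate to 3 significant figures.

Column moisture flux per unit crosswind length is F = V × PW.
Inflow: F_in = 22.2 × 27.2 = 603.84 mm·m/s
Outflow: F_out = 22.2 × 9.02 = 200.244 mm·m/s
Steady-state rate R = (F_in − F_out)/L = (603.84 − 200.244) / 349000 m = 1.156e-03 mm/s.
R = 1.156e-03 × 3600 = 4.16 mm/hr.
Over 18 h: total = 4.16 × 18 = 74.88 ≈ 75 mm.

R ≈ 4.16 mm/hr; total ≈ 75 mm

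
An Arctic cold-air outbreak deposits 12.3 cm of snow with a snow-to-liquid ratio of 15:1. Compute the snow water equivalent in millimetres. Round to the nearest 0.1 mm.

SWE ≈ 8.2 mm

SWE = snow depth / ratio = 12.3 cm / 15 = 0.820 cm = 8.2 mm.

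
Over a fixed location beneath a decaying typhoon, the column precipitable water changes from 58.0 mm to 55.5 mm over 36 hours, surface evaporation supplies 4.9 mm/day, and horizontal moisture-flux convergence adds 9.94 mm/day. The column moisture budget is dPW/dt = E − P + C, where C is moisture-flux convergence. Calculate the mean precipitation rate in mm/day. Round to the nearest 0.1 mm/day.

P ≈ 16.5 mm/day

dPW/dt = (55.5 − 58.0) mm / (36/24 day) = -1.667 mm/day.
P = E + C − dPW/dt = 4.9 + (9.94) − (-1.667) = 16.5 mm/day.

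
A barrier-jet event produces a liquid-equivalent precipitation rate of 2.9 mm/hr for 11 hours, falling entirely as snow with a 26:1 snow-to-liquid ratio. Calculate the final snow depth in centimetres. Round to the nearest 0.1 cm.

snow depth ≈ 82.9 cm

Liquid-equivalent depth = 2.9 × 11 = 31.9 mm.
Snow depth = 31.9 mm × 26 = 829.4 mm = 82.9 cm.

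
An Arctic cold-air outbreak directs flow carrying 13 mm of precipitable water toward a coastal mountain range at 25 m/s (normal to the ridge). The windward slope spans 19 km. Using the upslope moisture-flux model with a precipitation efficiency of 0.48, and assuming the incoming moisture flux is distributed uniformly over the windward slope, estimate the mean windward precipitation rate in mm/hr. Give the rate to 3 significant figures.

R ≈ 29.6 mm/hr

Incoming column moisture flux per unit ridge length: F = V × PW = 25 × 13 = 325 mm·m/s.
Spread over the 19 km slope with efficiency ε = 0.48: R = ε·F/W = 0.48 × 325 / 19000 m = 8.211e-03 mm/s.
R = 8.211e-03 × 3600 = 29.6 mm/hr.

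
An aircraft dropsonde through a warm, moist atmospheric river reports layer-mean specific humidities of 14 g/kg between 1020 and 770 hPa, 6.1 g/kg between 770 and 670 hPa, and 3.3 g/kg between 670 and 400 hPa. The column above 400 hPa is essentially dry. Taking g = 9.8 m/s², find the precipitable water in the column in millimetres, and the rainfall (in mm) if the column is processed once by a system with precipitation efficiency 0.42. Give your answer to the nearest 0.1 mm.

PW ≈ 51.0 mm; rainfall ≈ 21.4 mm

Precipitable water is the column-integrated vapour mass per unit area: PW = (1/g) Σ q̄ Δp, with q in kg/kg and Δp in Pa (1 kg/m² of water = 1 mm).
Layer 1020–770 hPa: Δp = 250 hPa = 25000 Pa, q̄ = 0.014 kg/kg → 0.014 × 25000 / 9.8 = 35.71 mm
Layer 770–670 hPa: Δp = 100 hPa = 10000 Pa, q̄ = 0.0061 kg/kg → 0.0061 × 10000 / 9.8 = 6.22 mm
Layer 670–400 hPa: Δp = 270 hPa = 27000 Pa, q̄ = 0.0033 kg/kg → 0.0033 × 27000 / 9.8 = 9.09 mm
PW = 35.71 + 6.22 + 9.09 = 51.02 ≈ 51.0 mm.
Rainfall = ε × PW = 0.42 × 51.0 = 21.4 mm.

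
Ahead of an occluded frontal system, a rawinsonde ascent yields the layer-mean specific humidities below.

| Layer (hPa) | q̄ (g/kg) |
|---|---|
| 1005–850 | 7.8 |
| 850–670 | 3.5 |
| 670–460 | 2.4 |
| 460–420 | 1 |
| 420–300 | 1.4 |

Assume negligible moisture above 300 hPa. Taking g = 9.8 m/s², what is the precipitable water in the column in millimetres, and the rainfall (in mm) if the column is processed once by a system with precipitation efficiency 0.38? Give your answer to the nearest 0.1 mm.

PW ≈ 26.0 mm; rainfall ≈ 9.9 mm

Precipitable water is the column-integrated vapour mass per unit area: PW = (1/g) Σ q̄ Δp, with q in kg/kg and Δp in Pa (1 kg/m² of water = 1 mm).
Layer 1005–850 hPa: Δp = 155 hPa = 15500 Pa, q̄ = 0.0078 kg/kg → 0.0078 × 15500 / 9.8 = 12.34 mm
Layer 850–670 hPa: Δp = 180 hPa = 18000 Pa, q̄ = 0.0035 kg/kg → 0.0035 × 18000 / 9.8 = 6.43 mm
Layer 670–460 hPa: Δp = 210 hPa = 21000 Pa, q̄ = 0.0024 kg/kg → 0.0024 × 21000 / 9.8 = 5.14 mm
Layer 460–420 hPa: Δp = 40 hPa = 4000 Pa, q̄ = 0.001 kg/kg → 0.001 × 4000 / 9.8 = 0.41 mm
Layer 420–300 hPa: Δp = 120 hPa = 12000 Pa, q̄ = 0.0014 kg/kg → 0.0014 × 12000 / 9.8 = 1.71 mm
PW = 12.34 + 6.43 + 5.14 + 0.41 + 1.71 = 26.03 ≈ 26.0 mm.
Rainfall = ε × PW = 0.38 × 26.0 = 9.9 mm.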